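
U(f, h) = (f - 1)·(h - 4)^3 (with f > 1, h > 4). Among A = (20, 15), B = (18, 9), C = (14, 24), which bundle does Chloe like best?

Evaluate utility at each bundle:
U(A) = 25289.
U(B) = 2125.
U(C) = 104000.
Highest utility is C, so C ≻ A ≻ B.

Bundle C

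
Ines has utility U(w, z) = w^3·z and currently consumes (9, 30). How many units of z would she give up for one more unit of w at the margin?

MU_w = 3·w^2·z and MU_z = w^3.
MRS = MU_w/MU_z = (3/1)·z/w.
At (9, 30): MRS = 10.
That is, one extra unit of w is worth 10 units of z at the margin.

MRS = 10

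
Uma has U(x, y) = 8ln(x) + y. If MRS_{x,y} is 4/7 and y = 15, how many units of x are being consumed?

MU_x = 8/x, MU_y = 1.
MRS = 8/x ÷ 1.
MRS depends only on x: 8/x = 4/7 ⇒ x = 8/(4/7) = 14.

x = 14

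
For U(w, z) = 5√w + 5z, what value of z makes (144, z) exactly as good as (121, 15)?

z = 14

U(121, 15) = 130.
Set U(144, z) = 130 and solve.
With w = 144: √144 = 12, so 5z = 130 − 5·12 = 70 and z = 14.
Check: U(144, 14) = 130.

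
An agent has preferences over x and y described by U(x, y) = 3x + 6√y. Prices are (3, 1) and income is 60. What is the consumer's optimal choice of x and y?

MU_x = 3, MU_y = 6/(2√y).
MRS = 3 ÷ (6/(2√y)).
Tangency: set MRS = p_x/p_y = 3/1 = 3.
MRS depends only on y: √y = 3 ⇒ √y = 3 ⇒ y* = 9.
From the budget, 3·x = 60 − 1·9 = 51, so x* = 17.

x* = 17, y* = 9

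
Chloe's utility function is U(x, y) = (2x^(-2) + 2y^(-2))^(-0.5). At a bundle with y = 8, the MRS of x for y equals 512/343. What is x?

x = 7

For CES with ρ = -2, MRS = (y/x)^3.
Setting (8/x)^3 = 512/343 gives 8/x = 8/7 and x = 7.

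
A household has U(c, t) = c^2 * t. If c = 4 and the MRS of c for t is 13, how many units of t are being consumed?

MU_c = 2·c·t and MU_t = c^2.
MRS = MU_c/MU_t = (2/1)·t/c.
Substitute c = 4: MRS = t/2. Setting t/2 = 13 gives t = 13·2 = 26.

t = 26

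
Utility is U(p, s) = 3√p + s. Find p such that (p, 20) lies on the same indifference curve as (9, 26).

p = 25

U(9, 26) = 35.
Set U(p, 20) = 35 and solve.
With s = 20: 3√p = 35 − 20 = 15, so √p = 5 and p = 25.
Check: U(25, 20) = 35.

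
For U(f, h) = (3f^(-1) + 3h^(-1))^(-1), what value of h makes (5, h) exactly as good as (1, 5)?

h = 1

U depends on (f, h) only through S = 3f^(-1) + 3h^(-1), so equal utility means equal S. At (1, 5): S = 3.6.
With f = 5: 3·5^(-1) = 0.6, so 3h^(-1) = 3.6 − 0.6 = 3, i.e. h^(-1) = 1.
Hence h = 1/1 = 1.
Check: U(5, 1) = 0.2778.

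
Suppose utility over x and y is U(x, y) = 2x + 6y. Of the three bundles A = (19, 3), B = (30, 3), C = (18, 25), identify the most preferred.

Evaluate utility at each bundle:
U(A) = 56.
U(B) = 78.
U(C) = 186.
Highest utility is C, so C ≻ B ≻ A.

Bundle C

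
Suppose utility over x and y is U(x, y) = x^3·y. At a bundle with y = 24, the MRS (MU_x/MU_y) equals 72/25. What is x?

MU_x = 3·x^2·y and MU_y = x^3.
MRS = MU_x/MU_y = (3/1)·y/x.
Substitute y = 24: MRS = 72/x. Setting 72/x = 72/25 gives x = 72/(72/25) = 25.

x = 25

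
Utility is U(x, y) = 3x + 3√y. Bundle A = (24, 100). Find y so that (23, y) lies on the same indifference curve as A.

y = 121

U(24, 100) = 102.
Set U(23, y) = 102 and solve.
With x = 23: 3√y = 102 − 3·23 = 33, so √y = 11 and y = 121.
Check: U(23, 121) = 102.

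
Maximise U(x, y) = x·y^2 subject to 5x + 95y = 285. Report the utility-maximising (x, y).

x* = 19, y* = 2

MU_x = y^2 and MU_y = 2·x·y.
MRS = MU_x/MU_y = (1/2)·y/x.
Tangency: set MRS = p_x/p_y = 5/95 = 1/19.
So (1/2)·y/x = 1/19, i.e. y = (2/19)·x.
Substitute into the budget 5·x + 95·y = 285: 15·x = 285, so x* = 19.
Then y* = (2/19)·19 = 2.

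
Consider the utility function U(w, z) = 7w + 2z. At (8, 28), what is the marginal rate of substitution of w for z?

MU_w = 7, MU_z = 2, so MRS = 7/2 = 3.5 at every bundle.
At (8, 28): MRS = 3.5.
That is, one extra unit of w is worth 3.5 units of z at the margin.

MRS = 3.5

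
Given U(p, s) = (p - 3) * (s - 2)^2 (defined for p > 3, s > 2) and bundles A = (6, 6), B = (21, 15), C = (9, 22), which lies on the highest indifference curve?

Evaluate utility at each bundle:
U(A) = 48.
U(B) = 3042.
U(C) = 2400.
Highest utility is B, so B ≻ C ≻ A.

Bundle B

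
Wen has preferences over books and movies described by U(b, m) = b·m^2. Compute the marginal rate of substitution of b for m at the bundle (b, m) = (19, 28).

MRS = 14/19

MU_b = m^2 and MU_m = 2·b·m.
MRS = MU_b/MU_m = (1/2)·m/b.
At (19, 28): MRS = 14/19.
The indifference curve has slope −14/19 at this bundle.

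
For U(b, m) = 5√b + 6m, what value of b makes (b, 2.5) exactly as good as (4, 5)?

U(4, 5) = 40.
Set U(b, 2.5) = 40 and solve.
With m = 2.5: 5√b = 40 − 6·2.5 = 25, so √b = 5 and b = 25.
Check: U(25, 2.5) = 40.

b = 25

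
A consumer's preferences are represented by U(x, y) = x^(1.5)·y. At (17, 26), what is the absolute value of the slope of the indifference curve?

MRS = 39/17

MU_x = 1.5·√x·y and MU_y = x^(1.5).
MRS = MU_x/MU_y = (1.5)·y/x.
At (17, 26): MRS = 39/17.
That is, one extra unit of x is worth 39/17 units of y at the margin.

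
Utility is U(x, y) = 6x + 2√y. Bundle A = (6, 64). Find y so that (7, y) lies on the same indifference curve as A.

U(6, 64) = 52.
Set U(7, y) = 52 and solve.
With x = 7: 2√y = 52 − 6·7 = 10, so √y = 5 and y = 25.
Check: U(7, 25) = 52.

y = 25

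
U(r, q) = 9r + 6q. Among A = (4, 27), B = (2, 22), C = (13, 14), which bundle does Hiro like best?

Bundle C

Evaluate utility at each bundle:
U(A) = 198.
U(B) = 150.
U(C) = 201.
Highest utility is C, so C ≻ A ≻ B.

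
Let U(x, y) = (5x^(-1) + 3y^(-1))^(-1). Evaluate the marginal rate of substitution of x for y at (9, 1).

MRS = 5/243

For CES with ρ = -1, MRS = (5/3)·(y/x)^2.
At (9, 1): MRS = 5/243.
That is, one extra unit of x is worth 5/243 units of y at the margin.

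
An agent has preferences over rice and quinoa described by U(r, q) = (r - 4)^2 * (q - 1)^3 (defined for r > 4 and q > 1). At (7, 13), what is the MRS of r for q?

MU_r = 2·(r−4)·(q−1)^3, MU_q = 3·(r−4)^2·(q−1)^2.
MRS = (2/3)·(q−1)/(r−4).
At (7, 13): MRS = 8/3.
The indifference curve has slope −8/3 at this bundle.

MRS = 8/3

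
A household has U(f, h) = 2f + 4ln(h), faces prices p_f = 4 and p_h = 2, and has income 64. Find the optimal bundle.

f* = 14, h* = 4

MU_f = 2, MU_h = 4/h.
MRS = 2 ÷ (4/h).
Tangency: set MRS = p_f/p_h = 4/2 = 2.
MRS depends only on h: 0.5·h = 2 ⇒ h* = 2/0.5 = 4.
From the budget, 4·f = 64 − 2·4 = 56, so f* = 14.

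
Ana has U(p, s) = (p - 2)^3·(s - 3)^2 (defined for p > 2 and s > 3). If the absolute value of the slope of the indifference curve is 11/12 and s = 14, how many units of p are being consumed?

p = 20

MU_p = 3·(p−2)^2·(s−3)^2, MU_s = 2·(p−2)^3·(s−3).
MRS = (3/2)·(s−3)/(p−2).
Substitute s = 14: MRS = 16.5/(p − 2). Setting this equal to 11/12 gives p − 2 = 16.5/(11/12) = 18, so p = 20.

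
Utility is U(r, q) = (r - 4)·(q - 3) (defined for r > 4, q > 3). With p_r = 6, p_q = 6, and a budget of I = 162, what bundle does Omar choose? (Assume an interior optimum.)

MU_r = (q−3), MU_q = (r−4).
MRS = (q−3)/(r−4).
Tangency: set MRS = p_r/p_q = 6/6 = 1.
So (q − 3)/(r − 4) = 1, i.e. (q − 3) = (r − 4).
Rewrite the budget in excess-of-subsistence terms: 6·(r − 4) + 6·(q − 3) = 162 − 6·4 − 6·3 = 120.
Substituting, 12·(r − 4) = 120, so r − 4 = 10 and r* = 14.
Then q − 3 = 10, so q* = 13.

r* = 14, q* = 13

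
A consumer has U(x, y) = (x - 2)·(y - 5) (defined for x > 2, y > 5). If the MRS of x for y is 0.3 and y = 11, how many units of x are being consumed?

x = 22

MU_x = (y−5), MU_y = (x−2).
MRS = (y−5)/(x−2).
Substitute y = 11: MRS = 6/(x − 2). Setting this equal to 0.3 gives x − 2 = 6/0.3 = 20, so x = 22.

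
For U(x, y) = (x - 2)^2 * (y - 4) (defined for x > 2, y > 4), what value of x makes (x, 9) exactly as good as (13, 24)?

U(13, 24) = 2420.
Set U(x, 9) = 2420 and solve.
With y = 9: (9 − 4) = 5, so (x − 2)^2 = 2420/5 = 484.
Taking the square root (with x > 2): x − 2 = 22, so x = 24.
Check: U(24, 9) = 2420.

x = 24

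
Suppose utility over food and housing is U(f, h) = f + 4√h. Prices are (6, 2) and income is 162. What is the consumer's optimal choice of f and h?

MU_f = 1, MU_h = 4/(2√h).
MRS = 1 ÷ (4/(2√h)).
Tangency: set MRS = p_f/p_h = 6/2 = 3.
MRS depends only on h: 0.5·√h = 3 ⇒ √h = 3/0.5 = 6 ⇒ h* = 36.
From the budget, 6·f = 162 − 2·36 = 90, so f* = 15.

f* = 15, h* = 36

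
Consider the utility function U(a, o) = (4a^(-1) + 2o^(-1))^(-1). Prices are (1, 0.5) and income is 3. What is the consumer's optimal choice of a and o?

a* = 2, o* = 2

For CES with ρ = -1, MRS = (4/2)·(o/a)^2.
Tangency: set MRS = p_a/p_o = 1/0.5 = 2.
So (o/a)^2 = 1; taking the square root, o/a = 1, i.e. o = a.
Substitute into the budget 1·a + 0.5·o = 3: 1.5·a = 3, so a* = 2 and o* = 2.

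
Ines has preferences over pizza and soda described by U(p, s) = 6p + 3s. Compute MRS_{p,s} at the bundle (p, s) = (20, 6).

MU_p = 6, MU_s = 3, so MRS = 6/3 = 2 at every bundle.
At (20, 6): MRS = 2.
So at (20, 6) the consumer would give up 2 units of s for one more unit of p.

MRS = 2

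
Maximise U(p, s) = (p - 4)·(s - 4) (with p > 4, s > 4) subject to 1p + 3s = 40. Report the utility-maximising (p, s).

p* = 16, s* = 8

MU_p = (s−4), MU_s = (p−4).
MRS = (s−4)/(p−4).
Tangency: set MRS = p_p/p_s = 1/3.
So (s − 4)/(p − 4) = 1/3, i.e. (s − 4) = (1/3)·(p − 4).
Rewrite the budget in excess-of-subsistence terms: 1·(p − 4) + 3·(s − 4) = 40 − 1·4 − 3·4 = 24.
Substituting, 2·(p − 4) = 24, so p − 4 = 12 and p* = 16.
Then s − 4 = (1/3)·12 = 4, so s* = 8.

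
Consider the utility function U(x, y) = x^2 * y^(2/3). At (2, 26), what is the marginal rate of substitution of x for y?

MRS = 39

MU_x = 2·x·y^(2/3) and MU_y = 2/3·x^2·y^(-1/3).
MRS = MU_x/MU_y = (3)·y/x.
At (2, 26): MRS = 39.
That is, one extra unit of x is worth 39 units of y at the margin.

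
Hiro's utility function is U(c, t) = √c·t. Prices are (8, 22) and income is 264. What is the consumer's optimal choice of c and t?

c* = 11, t* = 8

MU_c = 0.5·c^(-0.5)·t and MU_t = √c.
MRS = MU_c/MU_t = (0.5)·t/c.
Tangency: set MRS = p_c/p_t = 8/22 = 4/11.
So (0.5)·t/c = 4/11, i.e. t = (8/11)·c.
Substitute into the budget 8·c + 22·t = 264: 24·c = 264, so c* = 11.
Then t* = (8/11)·11 = 8.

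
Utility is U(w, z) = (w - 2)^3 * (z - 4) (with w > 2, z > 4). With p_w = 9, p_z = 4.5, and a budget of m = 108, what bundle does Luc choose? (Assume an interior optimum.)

MU_w = 3·(w−2)^2·(z−4), MU_z = (w−2)^3.
MRS = (3/1)·(z−4)/(w−2).
Tangency: set MRS = p_w/p_z = 9/4.5 = 2.
So (3/1)·(z − 4)/(w − 2) = 2, i.e. (z − 4) = (2/3)·(w − 2).
Rewrite the budget in excess-of-subsistence terms: 9·(w − 2) + 4.5·(z − 4) = 108 − 9·2 − 4.5·4 = 72.
Substituting, 12·(w − 2) = 72, so w − 2 = 6 and w* = 8.
Then z − 4 = (2/3)·6 = 4, so z* = 8.

w* = 8, z* = 8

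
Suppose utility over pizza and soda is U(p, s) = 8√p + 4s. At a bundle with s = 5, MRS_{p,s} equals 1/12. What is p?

p = 144

MU_p = 8/(2√p), MU_s = 4.
MRS = 8/(2√p) ÷ 4.
MRS depends only on p: 1/√p = 1/12 ⇒ √p = 1/(1/12) = 12 ⇒ p = 144.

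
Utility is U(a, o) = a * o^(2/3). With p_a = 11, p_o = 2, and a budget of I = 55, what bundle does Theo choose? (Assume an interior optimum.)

a* = 3, o* = 11

MU_a = o^(2/3) and MU_o = 2/3·a·o^(-1/3).
MRS = MU_a/MU_o = (1.5)·o/a.
Tangency: set MRS = p_a/p_o = 11/2 = 5.5.
So (1.5)·o/a = 5.5, i.e. o = (11/3)·a.
Substitute into the budget 11·a + 2·o = 55: (55/3)·a = 55, so a* = 3.
Then o* = (11/3)·3 = 11.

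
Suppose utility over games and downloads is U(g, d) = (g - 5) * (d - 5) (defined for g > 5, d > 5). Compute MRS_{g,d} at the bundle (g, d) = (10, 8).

MRS = 0.6

MU_g = (d−5), MU_d = (g−5).
MRS = (d−5)/(g−5).
At (10, 8): MRS = 0.6.
The indifference curve has slope −0.6 at this bundle.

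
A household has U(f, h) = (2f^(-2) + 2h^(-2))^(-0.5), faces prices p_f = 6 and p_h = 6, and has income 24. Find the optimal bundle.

f* = 2, h* = 2

For CES with ρ = -2, MRS = (h/f)^3.
Tangency: set MRS = p_f/p_h = 6/6 = 1.
So (h/f)^3 = 1; taking the cube root, h/f = 1, i.e. h = f.
Substitute into the budget 6·f + 6·h = 24: 12·f = 24, so f* = 2 and h* = 2.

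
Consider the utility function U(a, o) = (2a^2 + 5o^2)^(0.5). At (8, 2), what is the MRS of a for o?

For CES with ρ = 2, MRS = (2/5)·(o/a)^(-1).
At (8, 2): MRS = 1.6.
That is, one extra unit of a is worth 1.6 units of o at the margin.

MRS = 1.6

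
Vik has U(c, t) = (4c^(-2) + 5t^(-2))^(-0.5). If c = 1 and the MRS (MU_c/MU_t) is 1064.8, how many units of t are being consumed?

For CES with ρ = -2, MRS = (4/5)·(t/c)^3.
Setting (4/5)·(t/1)^3 = 1064.8 gives (t/1)^3 = 1331, so t/1 = 11 and t = 11.

t = 11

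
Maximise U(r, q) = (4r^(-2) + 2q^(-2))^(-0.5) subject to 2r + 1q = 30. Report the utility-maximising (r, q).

For CES with ρ = -2, MRS = (4/2)·(q/r)^3.
Tangency: set MRS = p_r/p_q = 2/1 = 2.
So (q/r)^3 = 1; taking the cube root, q/r = 1, i.e. q = r.
Substitute into the budget 2·r + 1·q = 30: 3·r = 30, so r* = 10 and q* = 10.

r* = 10, q* = 10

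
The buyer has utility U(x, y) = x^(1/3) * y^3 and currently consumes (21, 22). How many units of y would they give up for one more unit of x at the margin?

MU_x = 1/3·x^(-2/3)·y^3 and MU_y = 3·x^(1/3)·y^2.
MRS = MU_x/MU_y = (1/9)·y/x.
At (21, 22): MRS = 22/189.
So at (21, 22) the consumer would give up 22/189 units of y for one more unit of x.

MRS = 22/189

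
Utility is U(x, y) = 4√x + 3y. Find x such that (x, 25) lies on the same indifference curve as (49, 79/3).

U(49, 79/3) = 107.
Set U(x, 25) = 107 and solve.
With y = 25: 4√x = 107 − 3·25 = 32, so √x = 8 and x = 64.
Check: U(64, 25) = 107.

x = 64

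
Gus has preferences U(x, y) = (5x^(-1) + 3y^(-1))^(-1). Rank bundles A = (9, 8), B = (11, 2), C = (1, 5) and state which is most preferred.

Bundle A

Evaluate utility at each bundle:
U(A) = 1.075.
U(B) = 0.512.
U(C) = 0.179.
Highest utility is A, so A ≻ B ≻ C.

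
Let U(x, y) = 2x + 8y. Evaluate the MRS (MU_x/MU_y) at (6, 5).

MU_x = 2, MU_y = 8, so MRS = 2/8 = 0.25 at every bundle.
At (6, 5): MRS = 0.25.
The indifference curve has slope −0.25 at this bundle.

MRS = 0.25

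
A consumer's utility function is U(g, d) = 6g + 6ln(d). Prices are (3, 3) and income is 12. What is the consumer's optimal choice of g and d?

g* = 3, d* = 1

MU_g = 6, MU_d = 6/d.
MRS = 6 ÷ (6/d).
Tangency: set MRS = p_g/p_d = 3/3 = 1.
MRS depends only on d: d = 1 ⇒ d* = 1.
From the budget, 3·g = 12 − 3·1 = 9, so g* = 3.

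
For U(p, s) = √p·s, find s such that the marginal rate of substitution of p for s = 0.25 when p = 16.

MU_p = 0.5·p^(-0.5)·s and MU_s = √p.
MRS = MU_p/MU_s = (0.5)·s/p.
Substitute p = 16: MRS = s/32. Setting s/32 = 0.25 gives s = 0.25·32 = 8.

s = 8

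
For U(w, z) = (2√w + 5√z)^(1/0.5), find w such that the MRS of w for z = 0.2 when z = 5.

For CES with ρ = 0.5, MRS = (2/5)·√(z/w).
Setting (2/5)·√(5/w) = 0.2 gives √(5/w) = 0.5, so 5/w = 0.25 and w = 20.

w = 20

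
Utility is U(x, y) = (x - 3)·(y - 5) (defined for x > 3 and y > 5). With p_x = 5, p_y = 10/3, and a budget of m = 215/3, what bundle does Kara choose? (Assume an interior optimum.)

MU_x = (y−5), MU_y = (x−3).
MRS = (y−5)/(x−3).
Tangency: set MRS = p_x/p_y = 5/(10/3) = 1.5.
So (y − 5)/(x − 3) = 1.5, i.e. (y − 5) = 1.5·(x − 3).
Rewrite the budget in excess-of-subsistence terms: 5·(x − 3) + (10/3)·(y − 5) = 215/3 − 5·3 − (10/3)·5 = 40.
Substituting, 10·(x − 3) = 40, so x − 3 = 4 and x* = 7.
Then y − 5 = 1.5·4 = 6, so y* = 11.

x* = 7, y* = 11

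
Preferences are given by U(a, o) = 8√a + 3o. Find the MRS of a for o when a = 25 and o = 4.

MU_a = 8/(2√a), MU_o = 3.
MRS = 8/(2√a) ÷ 3.
At (25, 4): MRS = 4/15.
The indifference curve has slope −4/15 at this bundle.

MRS = 4/15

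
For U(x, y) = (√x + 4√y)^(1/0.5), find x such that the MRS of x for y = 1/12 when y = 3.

For CES with ρ = 0.5, MRS = (1/4)·√(y/x).
Setting (1/4)·√(3/x) = 1/12 gives √(3/x) = 1/3, so 3/x = 1/9 and x = 27.

x = 27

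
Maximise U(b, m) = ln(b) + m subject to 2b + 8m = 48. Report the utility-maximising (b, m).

b* = 4, m* = 5

MU_b = 1/b, MU_m = 1.
MRS = 1/b ÷ 1.
Tangency: set MRS = p_b/p_m = 2/8 = 0.25.
MRS depends only on b: 1/b = 0.25 ⇒ b* = 1/0.25 = 4.
From the budget, 8·m = 48 − 2·4 = 40, so m* = 5.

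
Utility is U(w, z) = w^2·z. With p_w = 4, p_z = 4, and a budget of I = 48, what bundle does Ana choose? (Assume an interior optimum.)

MU_w = 2·w·z and MU_z = w^2.
MRS = MU_w/MU_z = (2/1)·z/w.
Tangency: set MRS = p_w/p_z = 4/4 = 1.
So (2/1)·z/w = 1, i.e. z = 0.5·w.
Substitute into the budget 4·w + 4·z = 48: 6·w = 48, so w* = 8.
Then z* = 0.5·8 = 4.

w* = 8, z* = 4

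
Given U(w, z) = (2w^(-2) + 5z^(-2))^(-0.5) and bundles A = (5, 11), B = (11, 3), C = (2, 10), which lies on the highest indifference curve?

Evaluate utility at each bundle:
U(A) = 2.871.
U(B) = 1.322.
U(C) = 1.348.
Highest utility is A, so A ≻ C ≻ B.

Bundle A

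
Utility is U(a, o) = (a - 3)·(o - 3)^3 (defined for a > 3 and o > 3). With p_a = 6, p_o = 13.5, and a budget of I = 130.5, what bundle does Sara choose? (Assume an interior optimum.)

MU_a = (o−3)^3, MU_o = 3·(a−3)·(o−3)^2.
MRS = (1/3)·(o−3)/(a−3).
Tangency: set MRS = p_a/p_o = 6/13.5 = 4/9.
So (1/3)·(o − 3)/(a − 3) = 4/9, i.e. (o − 3) = (4/3)·(a − 3).
Rewrite the budget in excess-of-subsistence terms: 6·(a − 3) + 13.5·(o − 3) = 130.5 − 6·3 − 13.5·3 = 72.
Substituting, 24·(a − 3) = 72, so a − 3 = 3 and a* = 6.
Then o − 3 = (4/3)·3 = 4, so o* = 7.

a* = 6, o* = 7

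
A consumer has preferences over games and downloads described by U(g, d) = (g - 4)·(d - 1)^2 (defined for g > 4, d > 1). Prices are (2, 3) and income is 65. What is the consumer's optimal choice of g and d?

MU_g = (d−1)^2, MU_d = 2·(g−4)·(d−1).
MRS = (1/2)·(d−1)/(g−4).
Tangency: set MRS = p_g/p_d = 2/3.
So (1/2)·(d − 1)/(g − 4) = 2/3, i.e. (d − 1) = (4/3)·(g − 4).
Rewrite the budget in excess-of-subsistence terms: 2·(g − 4) + 3·(d − 1) = 65 − 2·4 − 3·1 = 54.
Substituting, 6·(g − 4) = 54, so g − 4 = 9 and g* = 13.
Then d − 1 = (4/3)·9 = 12, so d* = 13.

g* = 13, d* = 13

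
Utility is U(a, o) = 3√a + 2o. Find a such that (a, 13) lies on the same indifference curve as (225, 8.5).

a = 144

U(225, 8.5) = 62.
Set U(a, 13) = 62 and solve.
With o = 13: 3√a = 62 − 2·13 = 36, so √a = 12 and a = 144.
Check: U(144, 13) = 62.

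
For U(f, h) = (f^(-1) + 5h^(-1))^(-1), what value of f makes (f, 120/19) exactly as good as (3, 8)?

U depends on (f, h) only through S = f^(-1) + 5h^(-1), so equal utility means equal S. At (3, 8): S = 23/24.
With h = 120/19: 5·(120/19)^(-1) = 19/24, so f^(-1) = 23/24 − 19/24 = 1/6.
Hence f = 1/(1/6) = 6.
Check: U(6, 120/19) = 1.0435.

f = 6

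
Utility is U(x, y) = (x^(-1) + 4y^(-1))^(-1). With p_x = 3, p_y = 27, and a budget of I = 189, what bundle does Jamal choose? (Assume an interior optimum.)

For CES with ρ = -1, MRS = (1/4)·(y/x)^2.
Tangency: set MRS = p_x/p_y = 3/27 = 1/9.
So (y/x)^2 = 4/9; taking the square root, y/x = 2/3, i.e. y = (2/3)·x.
Substitute into the budget 3·x + 27·y = 189: 21·x = 189, so x* = 9 and y* = (2/3)·9 = 6.

x* = 9, y* = 6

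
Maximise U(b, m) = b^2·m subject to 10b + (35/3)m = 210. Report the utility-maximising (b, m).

MU_b = 2·b·m and MU_m = b^2.
MRS = MU_b/MU_m = (2/1)·m/b.
Tangency: set MRS = p_b/p_m = 10/(35/3) = 6/7.
So (2/1)·m/b = 6/7, i.e. m = (3/7)·b.
Substitute into the budget 10·b + (35/3)·m = 210: 15·b = 210, so b* = 14.
Then m* = (3/7)·14 = 6.

b* = 14, m* = 6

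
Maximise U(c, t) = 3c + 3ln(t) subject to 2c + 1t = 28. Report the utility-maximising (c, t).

c* = 13, t* = 2

MU_c = 3, MU_t = 3/t.
MRS = 3 ÷ (3/t).
Tangency: set MRS = p_c/p_t = 2/1 = 2.
MRS depends only on t: t = 2 ⇒ t* = 2.
From the budget, 2·c = 28 − 1·2 = 26, so c* = 13.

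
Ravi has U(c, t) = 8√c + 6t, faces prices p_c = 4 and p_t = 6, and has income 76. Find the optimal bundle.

MU_c = 8/(2√c), MU_t = 6.
MRS = 8/(2√c) ÷ 6.
Tangency: set MRS = p_c/p_t = 4/6 = 2/3.
MRS depends only on c: (2/3)/√c = 2/3 ⇒ √c = (2/3)/(2/3) = 1 ⇒ c* = 1.
From the budget, 6·t = 76 − 4·1 = 72, so t* = 12.

c* = 1, t* = 12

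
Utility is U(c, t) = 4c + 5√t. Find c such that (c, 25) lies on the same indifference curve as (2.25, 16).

U(2.25, 16) = 29.
Set U(c, 25) = 29 and solve.
With t = 25: √25 = 5, so 4c = 29 − 5·5 = 4 and c = 1.
Check: U(1, 25) = 29.

c = 1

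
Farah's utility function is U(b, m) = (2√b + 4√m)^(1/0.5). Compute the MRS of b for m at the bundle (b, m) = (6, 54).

For CES with ρ = 0.5, MRS = (2/4)·√(m/b).
At (6, 54): MRS = 1.5.
The indifference curve has slope −1.5 at this bundle.

MRS = 1.5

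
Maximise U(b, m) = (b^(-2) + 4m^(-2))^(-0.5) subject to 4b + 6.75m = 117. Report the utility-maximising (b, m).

b* = 9, m* = 12

For CES with ρ = -2, MRS = (1/4)·(m/b)^3.
Tangency: set MRS = p_b/p_m = 4/6.75 = 16/27.
So (m/b)^3 = 64/27; taking the cube root, m/b = 4/3, i.e. m = (4/3)·b.
Substitute into the budget 4·b + 6.75·m = 117: 13·b = 117, so b* = 9 and m* = (4/3)·9 = 12.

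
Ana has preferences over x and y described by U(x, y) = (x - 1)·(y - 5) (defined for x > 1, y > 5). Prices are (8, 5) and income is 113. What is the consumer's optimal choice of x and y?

x* = 6, y* = 13

MU_x = (y−5), MU_y = (x−1).
MRS = (y−5)/(x−1).
Tangency: set MRS = p_x/p_y = 8/5 = 1.6.
So (y − 5)/(x − 1) = 1.6, i.e. (y − 5) = 1.6·(x − 1).
Rewrite the budget in excess-of-subsistence terms: 8·(x − 1) + 5·(y − 5) = 113 − 8·1 − 5·5 = 80.
Substituting, 16·(x − 1) = 80, so x − 1 = 5 and x* = 6.
Then y − 5 = 1.6·5 = 8, so y* = 13.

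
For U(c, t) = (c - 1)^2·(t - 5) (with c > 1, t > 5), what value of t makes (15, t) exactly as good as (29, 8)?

t = 17

U(29, 8) = 2352.
Set U(15, t) = 2352 and solve.
With c = 15: (15 − 1)^2 = 196, so (t − 5) = 2352/196 = 12.
So t = 5 + 12 = 17.
Check: U(15, 17) = 2352.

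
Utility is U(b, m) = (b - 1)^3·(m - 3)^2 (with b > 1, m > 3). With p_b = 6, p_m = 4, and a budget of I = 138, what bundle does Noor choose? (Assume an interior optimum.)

MU_b = 3·(b−1)^2·(m−3)^2, MU_m = 2·(b−1)^3·(m−3).
MRS = (3/2)·(m−3)/(b−1).
Tangency: set MRS = p_b/p_m = 6/4 = 1.5.
So (3/2)·(m − 3)/(b − 1) = 1.5, i.e. (m − 3) = (b − 1).
Rewrite the budget in excess-of-subsistence terms: 6·(b − 1) + 4·(m − 3) = 138 − 6·1 − 4·3 = 120.
Substituting, 10·(b − 1) = 120, so b − 1 = 12 and b* = 13.
Then m − 3 = 12, so m* = 15.

b* = 13, m* = 15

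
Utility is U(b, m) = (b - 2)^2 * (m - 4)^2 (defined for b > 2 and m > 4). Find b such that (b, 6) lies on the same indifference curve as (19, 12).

b = 70

U(19, 12) = 18496.
Set U(b, 6) = 18496 and solve.
With m = 6: (6 − 4)^2 = 4, so (b − 2)^2 = 18496/4 = 4624.
Taking the square root (with b > 2): b − 2 = 68, so b = 70.
Check: U(70, 6) = 18496.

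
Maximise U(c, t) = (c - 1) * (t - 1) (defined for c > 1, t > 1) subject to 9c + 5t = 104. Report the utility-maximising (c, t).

MU_c = (t−1), MU_t = (c−1).
MRS = (t−1)/(c−1).
Tangency: set MRS = p_c/p_t = 9/5 = 1.8.
So (t − 1)/(c − 1) = 1.8, i.e. (t − 1) = 1.8·(c − 1).
Rewrite the budget in excess-of-subsistence terms: 9·(c − 1) + 5·(t − 1) = 104 − 9·1 − 5·1 = 90.
Substituting, 18·(c − 1) = 90, so c − 1 = 5 and c* = 6.
Then t − 1 = 1.8·5 = 9, so t* = 10.

c* = 6, t* = 10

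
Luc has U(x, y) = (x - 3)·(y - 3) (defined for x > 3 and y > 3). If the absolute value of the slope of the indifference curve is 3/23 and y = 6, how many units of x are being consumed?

x = 26

MU_x = (y−3), MU_y = (x−3).
MRS = (y−3)/(x−3).
Substitute y = 6: MRS = 3/(x − 3). Setting this equal to 3/23 gives x − 3 = 3/(3/23) = 23, so x = 26.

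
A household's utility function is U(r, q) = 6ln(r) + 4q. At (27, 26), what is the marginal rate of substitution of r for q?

MRS = 1/18

MU_r = 6/r, MU_q = 4.
MRS = 6/r ÷ 4.
At (27, 26): MRS = 1/18.
That is, one extra unit of r is worth 1/18 units of q at the margin.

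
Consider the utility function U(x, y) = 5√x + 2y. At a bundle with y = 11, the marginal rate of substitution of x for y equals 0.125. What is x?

x = 100

MU_x = 5/(2√x), MU_y = 2.
MRS = 5/(2√x) ÷ 2.
MRS depends only on x: 1.25/√x = 0.125 ⇒ √x = 1.25/0.125 = 10 ⇒ x = 100.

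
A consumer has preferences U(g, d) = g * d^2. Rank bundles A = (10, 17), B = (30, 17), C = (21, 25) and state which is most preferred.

Evaluate utility at each bundle:
U(A) = 2890.
U(B) = 8670.
U(C) = 13125.
Highest utility is C, so C ≻ B ≻ A.

Bundle C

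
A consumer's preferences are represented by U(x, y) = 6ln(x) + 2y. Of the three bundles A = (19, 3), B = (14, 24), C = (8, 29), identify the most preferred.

Evaluate utility at each bundle:
U(A) = 23.667.
U(B) = 63.834.
U(C) = 70.477.
Highest utility is C, so C ≻ B ≻ A.

Bundle C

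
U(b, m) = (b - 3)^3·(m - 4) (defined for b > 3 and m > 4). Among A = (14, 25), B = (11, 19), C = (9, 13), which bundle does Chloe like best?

Evaluate utility at each bundle:
U(A) = 27951.
U(B) = 7680.
U(C) = 1944.
Highest utility is A, so A ≻ B ≻ C.

Bundle A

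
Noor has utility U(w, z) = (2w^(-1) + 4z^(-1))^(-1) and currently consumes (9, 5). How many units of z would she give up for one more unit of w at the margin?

For CES with ρ = -1, MRS = (2/4)·(z/w)^2.
At (9, 5): MRS = 25/162.
The indifference curve has slope −25/162 at this bundle.

MRS = 25/162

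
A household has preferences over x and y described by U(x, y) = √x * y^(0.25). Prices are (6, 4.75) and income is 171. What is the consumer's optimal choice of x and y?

x* = 19, y* = 12

MU_x = 0.5·x^(-0.5)·y^(0.25) and MU_y = 0.25·√x·y^(-0.75).
MRS = MU_x/MU_y = (2)·y/x.
Tangency: set MRS = p_x/p_y = 6/4.75 = 24/19.
So (2)·y/x = 24/19, i.e. y = (12/19)·x.
Substitute into the budget 6·x + 4.75·y = 171: 9·x = 171, so x* = 19.
Then y* = (12/19)·19 = 12.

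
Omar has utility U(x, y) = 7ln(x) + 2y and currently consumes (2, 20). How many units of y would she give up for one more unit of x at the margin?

MRS = 1.75

MU_x = 7/x, MU_y = 2.
MRS = 7/x ÷ 2.
At (2, 20): MRS = 1.75.
That is, one extra unit of x is worth 1.75 units of y at the margin.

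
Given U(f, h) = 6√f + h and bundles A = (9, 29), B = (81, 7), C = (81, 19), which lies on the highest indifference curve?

Evaluate utility at each bundle:
U(A) = 47.000.
U(B) = 61.000.
U(C) = 73.000.
Highest utility is C, so C ≻ B ≻ A.

Bundle C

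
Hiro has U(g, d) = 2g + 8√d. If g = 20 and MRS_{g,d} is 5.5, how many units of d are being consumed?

MU_g = 2, MU_d = 8/(2√d).
MRS = 2 ÷ (8/(2√d)).
MRS depends only on d: 0.5·√d = 5.5 ⇒ √d = 5.5/0.5 = 11 ⇒ d = 121.

d = 121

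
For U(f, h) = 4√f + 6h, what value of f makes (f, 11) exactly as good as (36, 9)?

f = 9

U(36, 9) = 78.
Set U(f, 11) = 78 and solve.
With h = 11: 4√f = 78 − 6·11 = 12, so √f = 3 and f = 9.
Check: U(9, 11) = 78.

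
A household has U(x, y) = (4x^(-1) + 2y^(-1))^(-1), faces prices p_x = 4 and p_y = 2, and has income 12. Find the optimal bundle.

For CES with ρ = -1, MRS = (4/2)·(y/x)^2.
Tangency: set MRS = p_x/p_y = 4/2 = 2.
So (y/x)^2 = 1; taking the square root, y/x = 1, i.e. y = x.
Substitute into the budget 4·x + 2·y = 12: 6·x = 12, so x* = 2 and y* = 2.

x* = 2, y* = 2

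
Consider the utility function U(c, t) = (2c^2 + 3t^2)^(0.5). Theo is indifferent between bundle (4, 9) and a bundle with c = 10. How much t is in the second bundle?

t = 5

U depends on (c, t) only through S = 2c^2 + 3t^2, so equal utility means equal S. At (4, 9): S = 275.
With c = 10: 2·10^2 = 200, so 3t^2 = 275 − 200 = 75, i.e. t^2 = 25.
Hence t = √25 = 5.
Check: U(10, 5) = 16.5831.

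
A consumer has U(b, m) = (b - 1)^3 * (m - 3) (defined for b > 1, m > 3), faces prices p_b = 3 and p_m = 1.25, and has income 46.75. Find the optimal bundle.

b* = 11, m* = 11

MU_b = 3·(b−1)^2·(m−3), MU_m = (b−1)^3.
MRS = (3/1)·(m−3)/(b−1).
Tangency: set MRS = p_b/p_m = 3/1.25 = 2.4.
So (3/1)·(m − 3)/(b − 1) = 2.4, i.e. (m − 3) = 0.8·(b − 1).
Rewrite the budget in excess-of-subsistence terms: 3·(b − 1) + 1.25·(m − 3) = 46.75 − 3·1 − 1.25·3 = 40.
Substituting, 4·(b − 1) = 40, so b − 1 = 10 and b* = 11.
Then m − 3 = 0.8·10 = 8, so m* = 11.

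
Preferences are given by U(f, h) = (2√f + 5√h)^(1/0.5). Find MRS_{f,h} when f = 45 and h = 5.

For CES with ρ = 0.5, MRS = (2/5)·√(h/f).
At (45, 5): MRS = 2/15.
The indifference curve has slope −2/15 at this bundle.

MRS = 2/15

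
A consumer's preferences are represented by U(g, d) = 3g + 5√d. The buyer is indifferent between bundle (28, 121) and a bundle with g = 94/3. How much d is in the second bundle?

U(28, 121) = 139.
Set U(94/3, d) = 139 and solve.
With g = 94/3: 5√d = 139 − 3·94/3 = 45, so √d = 9 and d = 81.
Check: U(94/3, 81) = 139.

d = 81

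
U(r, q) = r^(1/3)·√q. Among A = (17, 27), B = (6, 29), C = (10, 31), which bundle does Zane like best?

Bundle A

Evaluate utility at each bundle:
U(A) = 13.361.
U(B) = 9.785.
U(C) = 11.995.
Highest utility is A, so A ≻ C ≻ B.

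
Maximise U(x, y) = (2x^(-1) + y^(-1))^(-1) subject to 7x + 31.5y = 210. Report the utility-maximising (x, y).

x* = 12, y* = 4

For CES with ρ = -1, MRS = (2/1)·(y/x)^2.
Tangency: set MRS = p_x/p_y = 7/31.5 = 2/9.
So (y/x)^2 = 1/9; taking the square root, y/x = 1/3, i.e. y = (1/3)·x.
Substitute into the budget 7·x + 31.5·y = 210: 17.5·x = 210, so x* = 12 and y* = (1/3)·12 = 4.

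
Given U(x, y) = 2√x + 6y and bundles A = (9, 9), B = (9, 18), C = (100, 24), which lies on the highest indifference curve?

Bundle C

Evaluate utility at each bundle:
U(A) = 60.000.
U(B) = 114.000.
U(C) = 164.000.
Highest utility is C, so C ≻ B ≻ A.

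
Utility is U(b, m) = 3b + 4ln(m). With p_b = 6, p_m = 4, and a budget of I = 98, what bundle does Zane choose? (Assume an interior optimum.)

b* = 15, m* = 2

MU_b = 3, MU_m = 4/m.
MRS = 3 ÷ (4/m).
Tangency: set MRS = p_b/p_m = 6/4 = 1.5.
MRS depends only on m: 0.75·m = 1.5 ⇒ m* = 1.5/0.75 = 2.
From the budget, 6·b = 98 − 4·2 = 90, so b* = 15.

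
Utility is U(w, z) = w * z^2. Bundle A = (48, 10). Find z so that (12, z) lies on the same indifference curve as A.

U(48, 10) = 4800.
Set U(12, z) = 4800 and solve.
With w = 12: z^2 = 4800/12 = 400; taking the square root, z = 20.
Check: U(12, 20) = 4800.

z = 20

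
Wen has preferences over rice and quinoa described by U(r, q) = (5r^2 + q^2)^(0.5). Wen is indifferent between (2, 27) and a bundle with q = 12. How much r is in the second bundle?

r = 11

U depends on (r, q) only through S = 5r^2 + q^2, so equal utility means equal S. At (2, 27): S = 749.
With q = 12: 12^2 = 144, so 5r^2 = 749 − 144 = 605, i.e. r^2 = 121.
Hence r = √121 = 11.
Check: U(11, 12) = 27.3679.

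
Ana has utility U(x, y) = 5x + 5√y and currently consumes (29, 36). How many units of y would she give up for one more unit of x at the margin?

MU_x = 5, MU_y = 5/(2√y).
MRS = 5 ÷ (5/(2√y)).
At (29, 36): MRS = 12.
So at (29, 36) the consumer would give up 12 units of y for one more unit of x.

MRS = 12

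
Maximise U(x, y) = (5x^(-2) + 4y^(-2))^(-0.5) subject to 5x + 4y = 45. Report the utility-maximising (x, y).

For CES with ρ = -2, MRS = (5/4)·(y/x)^3.
Tangency: set MRS = p_x/p_y = 5/4 = 1.25.
So (y/x)^3 = 1; taking the cube root, y/x = 1, i.e. y = x.
Substitute into the budget 5·x + 4·y = 45: 9·x = 45, so x* = 5 and y* = 5.

x* = 5, y* = 5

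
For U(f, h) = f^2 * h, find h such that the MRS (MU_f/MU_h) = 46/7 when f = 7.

MU_f = 2·f·h and MU_h = f^2.
MRS = MU_f/MU_h = (2/1)·h/f.
Substitute f = 7: MRS = h/3.5. Setting h/3.5 = 46/7 gives h = (46/7)·3.5 = 23.

h = 23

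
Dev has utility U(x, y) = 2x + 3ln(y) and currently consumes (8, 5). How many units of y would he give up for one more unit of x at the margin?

MRS = 10/3

MU_x = 2, MU_y = 3/y.
MRS = 2 ÷ (3/y).
At (8, 5): MRS = 10/3.
The indifference curve has slope −10/3 at this bundle.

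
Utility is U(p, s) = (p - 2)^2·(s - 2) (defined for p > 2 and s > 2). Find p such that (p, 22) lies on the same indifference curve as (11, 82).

U(11, 82) = 6480.
Set U(p, 22) = 6480 and solve.
With s = 22: (22 − 2) = 20, so (p − 2)^2 = 6480/20 = 324.
Taking the square root (with p > 2): p − 2 = 18, so p = 20.
Check: U(20, 22) = 6480.

p = 20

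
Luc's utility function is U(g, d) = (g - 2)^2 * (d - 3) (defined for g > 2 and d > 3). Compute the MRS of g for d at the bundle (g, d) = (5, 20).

MU_g = 2·(g−2)·(d−3), MU_d = (g−2)^2.
MRS = (2/1)·(d−3)/(g−2).
At (5, 20): MRS = 34/3.
That is, one extra unit of g is worth 34/3 units of d at the margin.

MRS = 34/3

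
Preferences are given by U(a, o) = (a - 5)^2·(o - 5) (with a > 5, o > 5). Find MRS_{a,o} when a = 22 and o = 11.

MU_a = 2·(a−5)·(o−5), MU_o = (a−5)^2.
MRS = (2/1)·(o−5)/(a−5).
At (22, 11): MRS = 12/17.
That is, one extra unit of a is worth 12/17 units of o at the margin.

MRS = 12/17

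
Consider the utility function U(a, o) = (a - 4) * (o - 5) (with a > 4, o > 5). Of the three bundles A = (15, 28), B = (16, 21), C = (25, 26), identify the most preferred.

Evaluate utility at each bundle:
U(A) = 253.
U(B) = 192.
U(C) = 441.
Highest utility is C, so C ≻ A ≻ B.

Bundle C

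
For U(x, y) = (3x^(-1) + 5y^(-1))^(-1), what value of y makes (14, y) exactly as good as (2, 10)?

U depends on (x, y) only through S = 3x^(-1) + 5y^(-1), so equal utility means equal S. At (2, 10): S = 2.
With x = 14: 3·14^(-1) = 3/14, so 5y^(-1) = 2 − 3/14 = 25/14, i.e. y^(-1) = 5/14.
Hence y = 1/(5/14) = 2.8.
Check: U(14, 2.8) = 0.5.

y = 2.8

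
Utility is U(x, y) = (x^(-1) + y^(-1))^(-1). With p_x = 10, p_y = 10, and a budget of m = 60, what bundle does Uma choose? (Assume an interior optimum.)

For CES with ρ = -1, MRS = (y/x)^2.
Tangency: set MRS = p_x/p_y = 10/10 = 1.
So (y/x)^2 = 1; taking the square root, y/x = 1, i.e. y = x.
Substitute into the budget 10·x + 10·y = 60: 20·x = 60, so x* = 3 and y* = 3.

x* = 3, y* = 3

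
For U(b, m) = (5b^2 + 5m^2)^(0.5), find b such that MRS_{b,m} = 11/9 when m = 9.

For CES with ρ = 2, MRS = (m/b)^(-1).
Setting (9/b)^(-1) = 11/9 gives 9/b = 9/11 and b = 11.

b = 11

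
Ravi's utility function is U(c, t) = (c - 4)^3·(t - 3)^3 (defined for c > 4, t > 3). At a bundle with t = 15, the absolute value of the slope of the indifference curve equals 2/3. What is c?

MU_c = 3·(c−4)^2·(t−3)^3, MU_t = 3·(c−4)^3·(t−3)^2.
MRS = (t−3)/(c−4).
Substitute t = 15: MRS = 12/(c − 4). Setting this equal to 2/3 gives c − 4 = 12/(2/3) = 18, so c = 22.

c = 22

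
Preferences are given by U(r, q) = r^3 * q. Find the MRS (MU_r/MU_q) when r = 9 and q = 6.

MRS = 2

MU_r = 3·r^2·q and MU_q = r^3.
MRS = MU_r/MU_q = (3/1)·q/r.
At (9, 6): MRS = 2.
The indifference curve has slope −2 at this bundle.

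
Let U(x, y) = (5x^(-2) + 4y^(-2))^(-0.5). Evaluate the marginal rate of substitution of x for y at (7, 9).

MRS = 3645/1372

For CES with ρ = -2, MRS = (5/4)·(y/x)^3.
At (7, 9): MRS = 3645/1372.
So at (7, 9) the consumer would give up 3645/1372 units of y for one more unit of x.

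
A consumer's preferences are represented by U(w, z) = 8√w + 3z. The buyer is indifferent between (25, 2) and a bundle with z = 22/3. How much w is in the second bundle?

U(25, 2) = 46.
Set U(w, 22/3) = 46 and solve.
With z = 22/3: 8√w = 46 − 3·22/3 = 24, so √w = 3 and w = 9.
Check: U(9, 22/3) = 46.

w = 9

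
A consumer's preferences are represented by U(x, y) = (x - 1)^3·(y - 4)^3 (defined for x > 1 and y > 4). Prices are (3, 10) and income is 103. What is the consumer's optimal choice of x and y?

MU_x = 3·(x−1)^2·(y−4)^3, MU_y = 3·(x−1)^3·(y−4)^2.
MRS = (y−4)/(x−1).
Tangency: set MRS = p_x/p_y = 3/10 = 0.3.
So (y − 4)/(x − 1) = 0.3, i.e. (y − 4) = 0.3·(x − 1).
Rewrite the budget in excess-of-subsistence terms: 3·(x − 1) + 10·(y − 4) = 103 − 3·1 − 10·4 = 60.
Substituting, 6·(x − 1) = 60, so x − 1 = 10 and x* = 11.
Then y − 4 = 0.3·10 = 3, so y* = 7.

x* = 11, y* = 7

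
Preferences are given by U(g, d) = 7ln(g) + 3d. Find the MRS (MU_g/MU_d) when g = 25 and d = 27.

MU_g = 7/g, MU_d = 3.
MRS = 7/g ÷ 3.
At (25, 27): MRS = 7/75.
The indifference curve has slope −7/75 at this bundle.

MRS = 7/75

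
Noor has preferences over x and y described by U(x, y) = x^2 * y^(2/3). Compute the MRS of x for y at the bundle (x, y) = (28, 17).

MRS = 51/28

MU_x = 2·x·y^(2/3) and MU_y = 2/3·x^2·y^(-1/3).
MRS = MU_x/MU_y = (3)·y/x.
At (28, 17): MRS = 51/28.
So at (28, 17) the consumer would give up 51/28 units of y for one more unit of x.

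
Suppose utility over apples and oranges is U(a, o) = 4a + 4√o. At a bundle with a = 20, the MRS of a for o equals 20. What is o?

MU_a = 4, MU_o = 4/(2√o).
MRS = 4 ÷ (4/(2√o)).
MRS depends only on o: 2·√o = 20 ⇒ √o = 20/2 = 10 ⇒ o = 100.

o = 100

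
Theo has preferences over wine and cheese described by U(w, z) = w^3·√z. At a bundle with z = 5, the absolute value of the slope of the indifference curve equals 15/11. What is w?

w = 22

MU_w = 3·w^2·√z and MU_z = 0.5·w^3·z^(-0.5).
MRS = MU_w/MU_z = (6)·z/w.
Substitute z = 5: MRS = 30/w. Setting 30/w = 15/11 gives w = 30/(15/11) = 22.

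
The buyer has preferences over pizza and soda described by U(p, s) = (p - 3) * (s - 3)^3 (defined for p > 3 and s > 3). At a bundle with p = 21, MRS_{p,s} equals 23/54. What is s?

s = 26

MU_p = (s−3)^3, MU_s = 3·(p−3)·(s−3)^2.
MRS = (1/3)·(s−3)/(p−3).
Substitute p = 21: MRS = (s − 3)/54. Setting this equal to 23/54 gives s − 3 = (23/54)·54 = 23, so s = 26.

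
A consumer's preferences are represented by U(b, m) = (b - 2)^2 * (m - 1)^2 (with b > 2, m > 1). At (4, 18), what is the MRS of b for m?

MU_b = 2·(b−2)·(m−1)^2, MU_m = 2·(b−2)^2·(m−1).
MRS = (m−1)/(b−2).
At (4, 18): MRS = 8.5.
The indifference curve has slope −8.5 at this bundle.

MRS = 8.5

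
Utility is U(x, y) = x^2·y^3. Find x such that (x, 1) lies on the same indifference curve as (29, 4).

x = 232

U(29, 4) = 53824.
Set U(x, 1) = 53824 and solve.
With y = 1: 1^3 = 1, so x^2 = 53824/1 = 53824; taking the square root, x = 232.
Check: U(232, 1) = 53824.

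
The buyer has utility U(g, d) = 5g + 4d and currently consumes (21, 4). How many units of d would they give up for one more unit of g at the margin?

MU_g = 5, MU_d = 4, so MRS = 5/4 = 1.25 at every bundle.
At (21, 4): MRS = 1.25.
So at (21, 4) the consumer would give up 1.25 units of d for one more unit of g.

MRS = 1.25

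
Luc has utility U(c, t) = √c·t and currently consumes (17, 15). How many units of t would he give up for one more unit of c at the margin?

MU_c = 0.5·c^(-0.5)·t and MU_t = √c.
MRS = MU_c/MU_t = (0.5)·t/c.
At (17, 15): MRS = 15/34.
The indifference curve has slope −15/34 at this bundle.

MRS = 15/34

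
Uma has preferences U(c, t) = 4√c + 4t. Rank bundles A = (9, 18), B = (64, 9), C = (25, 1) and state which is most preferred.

Bundle A

Evaluate utility at each bundle:
U(A) = 84.000.
U(B) = 68.000.
U(C) = 24.000.
Highest utility is A, so A ≻ B ≻ C.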